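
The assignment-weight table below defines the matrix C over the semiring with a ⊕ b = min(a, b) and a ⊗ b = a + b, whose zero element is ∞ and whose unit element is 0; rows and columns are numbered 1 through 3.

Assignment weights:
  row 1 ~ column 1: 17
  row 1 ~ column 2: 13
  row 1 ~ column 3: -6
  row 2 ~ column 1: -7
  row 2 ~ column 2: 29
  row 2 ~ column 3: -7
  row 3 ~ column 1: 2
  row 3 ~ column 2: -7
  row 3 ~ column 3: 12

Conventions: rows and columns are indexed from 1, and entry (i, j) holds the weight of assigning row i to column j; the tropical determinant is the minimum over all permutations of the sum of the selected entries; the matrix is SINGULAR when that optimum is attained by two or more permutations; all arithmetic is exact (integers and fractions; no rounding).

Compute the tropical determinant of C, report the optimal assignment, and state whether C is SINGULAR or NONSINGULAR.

σ = (1, 2, 3): 17 + 29 + 12 = 58
σ = (1, 3, 2): 17 + (-7) + (-7) = 3
σ = (2, 1, 3): 13 + (-7) + 12 = 18
σ = (2, 3, 1): 13 + (-7) + 2 = 8
σ = (3, 1, 2): (-6) + (-7) + (-7) = -20
σ = (3, 2, 1): (-6) + 29 + 2 = 25
Optimal value attained by: σ = (3, 1, 2).
Answer: det⊕(C) = -20; verdict: NONSINGULAR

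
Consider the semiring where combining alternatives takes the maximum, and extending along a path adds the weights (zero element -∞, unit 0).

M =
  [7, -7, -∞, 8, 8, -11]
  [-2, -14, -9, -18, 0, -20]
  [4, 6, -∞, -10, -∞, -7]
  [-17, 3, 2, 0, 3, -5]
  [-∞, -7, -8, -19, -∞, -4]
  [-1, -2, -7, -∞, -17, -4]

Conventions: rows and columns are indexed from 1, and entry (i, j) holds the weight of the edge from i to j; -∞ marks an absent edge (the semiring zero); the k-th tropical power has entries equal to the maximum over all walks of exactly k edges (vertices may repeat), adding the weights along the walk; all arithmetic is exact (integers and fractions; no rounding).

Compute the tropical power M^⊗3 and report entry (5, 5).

M^⊗2:
  [14, 11, 10, 15, 15, 4]
  [5, -3, -8, 6, 6, -4]
  [11, -3, -3, 12, 12, -7]
  [6, 8, 2, 0, 3, -1]
  [-4, -2, -11, -18, -7, -8]
  [6, -1, -11, 7, 7, -8]
M^⊗3:
  [21, 18, 17, 22, 22, 11]
  [12, 9, 8, 13, 13, 2]
  [18, 15, 14, 19, 19, 8]
  [13, 8, 2, 14, 14, -1]
  [3, -5, -11, 4, 4, -11]
  [13, 10, 9, 14, 14, 3]
Key observation: the optimum is the walk 5->3->1->5, with weight (-8) + 4 + 8 = 4.
Optimal value attained by: walk 5->3->1->5.
Answer: (M^⊗3)[5][5] = 4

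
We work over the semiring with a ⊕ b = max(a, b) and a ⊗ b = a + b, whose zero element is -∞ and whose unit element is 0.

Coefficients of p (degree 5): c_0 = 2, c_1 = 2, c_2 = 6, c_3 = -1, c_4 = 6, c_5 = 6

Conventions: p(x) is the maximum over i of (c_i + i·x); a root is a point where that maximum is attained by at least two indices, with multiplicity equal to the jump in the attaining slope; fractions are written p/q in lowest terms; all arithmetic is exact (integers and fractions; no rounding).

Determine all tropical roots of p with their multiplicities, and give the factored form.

hull edge (i=0, c=2) to (i=2, c=6): slope 2, span 2
hull edge (i=2, c=6) to (i=5, c=6): slope 0, span 3
Factored form: p(x) = 6 ⊗ (x ⊕ (-2)) ⊗ (x ⊕ (-2)) ⊗ (x ⊕ 0) ⊗ (x ⊕ 0) ⊗ (x ⊕ 0)
Answer: roots = -2 (mult 2), 0 (mult 3)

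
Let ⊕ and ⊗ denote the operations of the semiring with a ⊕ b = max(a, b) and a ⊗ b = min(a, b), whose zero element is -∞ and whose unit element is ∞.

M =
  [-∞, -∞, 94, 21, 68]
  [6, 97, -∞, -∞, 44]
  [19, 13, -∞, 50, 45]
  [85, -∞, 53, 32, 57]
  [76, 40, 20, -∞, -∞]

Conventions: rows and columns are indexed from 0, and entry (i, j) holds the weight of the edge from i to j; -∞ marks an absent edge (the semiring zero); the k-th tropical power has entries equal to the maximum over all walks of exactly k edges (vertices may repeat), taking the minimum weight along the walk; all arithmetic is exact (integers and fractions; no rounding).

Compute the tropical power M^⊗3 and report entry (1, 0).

M^⊗2:
  [68, 40, 21, 50, 45]
  [44, 97, 20, 6, 44]
  [50, 40, 50, 32, 50]
  [57, 40, 85, 50, 68]
  [19, 40, 76, 21, 68]
M^⊗3:
  [50, 40, 68, 32, 68]
  [44, 97, 44, 21, 44]
  [50, 40, 50, 50, 50]
  [68, 40, 57, 50, 57]
  [68, 40, 21, 50, 45]
Key observation: the optimum is the walk 1->1->4->0, with weight 97 min 44 min 76 = 44.
Optimal value attained by: walk 1->1->4->0.
Answer: (M^⊗3)[1][0] = 44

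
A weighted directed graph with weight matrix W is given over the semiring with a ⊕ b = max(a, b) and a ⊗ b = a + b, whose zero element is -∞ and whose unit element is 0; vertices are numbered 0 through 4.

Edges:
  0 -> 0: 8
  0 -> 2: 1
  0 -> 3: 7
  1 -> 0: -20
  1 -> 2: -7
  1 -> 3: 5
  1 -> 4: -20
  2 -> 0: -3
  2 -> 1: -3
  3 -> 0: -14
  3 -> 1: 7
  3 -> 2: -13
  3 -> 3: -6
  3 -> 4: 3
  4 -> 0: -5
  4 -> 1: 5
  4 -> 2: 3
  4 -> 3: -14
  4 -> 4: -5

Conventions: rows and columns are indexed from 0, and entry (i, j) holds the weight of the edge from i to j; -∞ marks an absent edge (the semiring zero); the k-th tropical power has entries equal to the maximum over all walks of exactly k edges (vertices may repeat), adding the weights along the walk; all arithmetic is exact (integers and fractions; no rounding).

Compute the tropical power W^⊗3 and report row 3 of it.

W^⊗2:
  [16, 14, 9, 15, 10]
  [-9, 12, -8, -1, 8]
  [5, -∞, -2, 4, -23]
  [-2, 8, 6, 12, -2]
  [3, 0, -2, 10, -10]
W^⊗3:
  [24, 22, 17, 23, 18]
  [3, 13, 11, 17, 3]
  [13, 11, 6, 12, 7]
  [6, 19, 1, 13, 15]
  [11, 17, 4, 10, 13]
Answer: row 3 of W^⊗3 = [6, 19, 1, 13, 15]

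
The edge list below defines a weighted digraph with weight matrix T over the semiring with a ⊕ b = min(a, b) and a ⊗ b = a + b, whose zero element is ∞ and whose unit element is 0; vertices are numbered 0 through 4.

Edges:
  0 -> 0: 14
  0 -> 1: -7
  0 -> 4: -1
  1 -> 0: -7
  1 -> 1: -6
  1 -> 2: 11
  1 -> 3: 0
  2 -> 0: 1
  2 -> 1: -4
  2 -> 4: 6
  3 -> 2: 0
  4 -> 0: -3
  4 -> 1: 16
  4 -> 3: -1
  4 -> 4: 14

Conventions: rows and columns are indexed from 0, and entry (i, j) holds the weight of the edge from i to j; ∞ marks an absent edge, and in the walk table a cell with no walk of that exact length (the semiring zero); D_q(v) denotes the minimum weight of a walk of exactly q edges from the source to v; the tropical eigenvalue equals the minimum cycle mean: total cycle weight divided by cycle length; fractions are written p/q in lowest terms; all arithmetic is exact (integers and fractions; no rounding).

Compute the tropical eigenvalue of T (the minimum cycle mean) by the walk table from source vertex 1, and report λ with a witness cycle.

q=0: [∞, 0, ∞, ∞, ∞]
q=1: [-7, -6, 11, 0, ∞]
q=2: [-13, -14, 0, -6, -8]
q=3: [-21, -20, -6, -14, -14]
q=4: [-27, -28, -14, -20, -22]
q=5: [-35, -34, -20, -28, -28]
Optimal cycle mean attained by: cycle 0->1->0, total (-7) + (-7), length 2.
Answer: λ = -7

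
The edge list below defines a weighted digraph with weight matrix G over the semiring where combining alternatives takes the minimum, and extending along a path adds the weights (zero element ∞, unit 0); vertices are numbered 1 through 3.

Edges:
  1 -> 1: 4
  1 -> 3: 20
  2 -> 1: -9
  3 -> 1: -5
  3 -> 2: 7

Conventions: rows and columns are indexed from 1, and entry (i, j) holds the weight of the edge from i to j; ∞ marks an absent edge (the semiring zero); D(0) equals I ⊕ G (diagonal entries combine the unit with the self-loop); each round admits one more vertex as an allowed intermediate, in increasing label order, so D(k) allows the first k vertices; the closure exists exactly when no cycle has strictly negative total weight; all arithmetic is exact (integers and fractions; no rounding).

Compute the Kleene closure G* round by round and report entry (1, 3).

D(0):
  [0, ∞, 20]
  [-9, 0, ∞]
  [-5, 7, 0]
D(1):
  [0, ∞, 20]
  [-9, 0, 11]
  [-5, 7, 0]
D(2):
  [0, ∞, 20]
  [-9, 0, 11]
  [-5, 7, 0]
D(3):
  [0, 27, 20]
  [-9, 0, 11]
  [-5, 7, 0]
Answer: G*[1][3] = 20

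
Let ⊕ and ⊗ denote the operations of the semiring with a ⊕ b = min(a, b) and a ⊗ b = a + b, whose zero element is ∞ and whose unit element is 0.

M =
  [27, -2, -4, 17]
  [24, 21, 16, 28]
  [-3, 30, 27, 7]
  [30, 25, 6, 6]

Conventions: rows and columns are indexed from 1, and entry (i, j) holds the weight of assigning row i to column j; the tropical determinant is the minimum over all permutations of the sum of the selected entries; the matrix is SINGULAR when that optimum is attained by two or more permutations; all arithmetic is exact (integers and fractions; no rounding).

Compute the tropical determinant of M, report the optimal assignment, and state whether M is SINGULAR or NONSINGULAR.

σ = (1, 2, 3, 4): 27 + 21 + 27 + 6 = 81
σ = (1, 2, 4, 3): 27 + 21 + 7 + 6 = 61
σ = (1, 3, 2, 4): 27 + 16 + 30 + 6 = 79
σ = (1, 3, 4, 2): 27 + 16 + 7 + 25 = 75
σ = (1, 4, 2, 3): 27 + 28 + 30 + 6 = 91
σ = (1, 4, 3, 2): 27 + 28 + 27 + 25 = 107
σ = (2, 1, 3, 4): (-2) + 24 + 27 + 6 = 55
σ = (2, 1, 4, 3): (-2) + 24 + 7 + 6 = 35
σ = (2, 3, 1, 4): (-2) + 16 + (-3) + 6 = 17
σ = (2, 3, 4, 1): (-2) + 16 + 7 + 30 = 51
σ = (2, 4, 1, 3): (-2) + 28 + (-3) + 6 = 29
σ = (2, 4, 3, 1): (-2) + 28 + 27 + 30 = 83
σ = (3, 1, 2, 4): (-4) + 24 + 30 + 6 = 56
σ = (3, 1, 4, 2): (-4) + 24 + 7 + 25 = 52
σ = (3, 2, 1, 4): (-4) + 21 + (-3) + 6 = 20
σ = (3, 2, 4, 1): (-4) + 21 + 7 + 30 = 54
σ = (3, 4, 1, 2): (-4) + 28 + (-3) + 25 = 46
σ = (3, 4, 2, 1): (-4) + 28 + 30 + 30 = 84
σ = (4, 1, 2, 3): 17 + 24 + 30 + 6 = 77
σ = (4, 1, 3, 2): 17 + 24 + 27 + 25 = 93
σ = (4, 2, 1, 3): 17 + 21 + (-3) + 6 = 41
σ = (4, 2, 3, 1): 17 + 21 + 27 + 30 = 95
σ = (4, 3, 1, 2): 17 + 16 + (-3) + 25 = 55
σ = (4, 3, 2, 1): 17 + 16 + 30 + 30 = 93
Optimal value attained by: σ = (2, 3, 1, 4).
Answer: det⊕(M) = 17; verdict: NONSINGULAR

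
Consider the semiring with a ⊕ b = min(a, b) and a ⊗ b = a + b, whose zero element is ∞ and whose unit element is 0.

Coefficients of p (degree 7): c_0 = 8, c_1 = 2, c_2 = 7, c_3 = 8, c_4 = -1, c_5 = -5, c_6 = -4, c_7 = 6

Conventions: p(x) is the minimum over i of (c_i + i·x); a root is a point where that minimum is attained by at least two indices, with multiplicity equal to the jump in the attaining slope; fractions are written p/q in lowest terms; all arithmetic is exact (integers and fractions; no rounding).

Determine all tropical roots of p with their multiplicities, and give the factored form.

hull edge (i=0, c=8) to (i=1, c=2): slope -6, span 1
hull edge (i=1, c=2) to (i=5, c=-5): slope -7/4, span 4
hull edge (i=5, c=-5) to (i=6, c=-4): slope 1, span 1
hull edge (i=6, c=-4) to (i=7, c=6): slope 10, span 1
Factored form: p(x) = 6 ⊗ (x ⊕ (-10)) ⊗ (x ⊕ (-1)) ⊗ (x ⊕ 7/4) ⊗ (x ⊕ 7/4) ⊗ (x ⊕ 7/4) ⊗ (x ⊕ 7/4) ⊗ (x ⊕ 6)
Answer: roots = -10 (mult 1), -1 (mult 1), 7/4 (mult 4), 6 (mult 1)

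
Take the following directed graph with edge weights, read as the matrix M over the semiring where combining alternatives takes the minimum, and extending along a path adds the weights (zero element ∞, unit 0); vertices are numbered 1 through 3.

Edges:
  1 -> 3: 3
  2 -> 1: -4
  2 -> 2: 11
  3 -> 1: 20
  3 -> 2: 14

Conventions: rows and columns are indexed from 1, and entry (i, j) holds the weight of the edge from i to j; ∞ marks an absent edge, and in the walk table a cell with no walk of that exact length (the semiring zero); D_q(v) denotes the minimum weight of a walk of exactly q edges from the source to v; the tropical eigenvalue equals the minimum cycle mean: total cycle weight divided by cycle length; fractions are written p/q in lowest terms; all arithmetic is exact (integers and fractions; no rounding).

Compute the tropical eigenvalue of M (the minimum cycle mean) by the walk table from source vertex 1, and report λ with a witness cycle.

q=0: [0, ∞, ∞]
q=1: [∞, ∞, 3]
q=2: [23, 17, ∞]
q=3: [13, 28, 26]
Optimal cycle mean attained by: cycle 1->3->2->1, total 3 + 14 + (-4), length 3.
Answer: λ = 13/3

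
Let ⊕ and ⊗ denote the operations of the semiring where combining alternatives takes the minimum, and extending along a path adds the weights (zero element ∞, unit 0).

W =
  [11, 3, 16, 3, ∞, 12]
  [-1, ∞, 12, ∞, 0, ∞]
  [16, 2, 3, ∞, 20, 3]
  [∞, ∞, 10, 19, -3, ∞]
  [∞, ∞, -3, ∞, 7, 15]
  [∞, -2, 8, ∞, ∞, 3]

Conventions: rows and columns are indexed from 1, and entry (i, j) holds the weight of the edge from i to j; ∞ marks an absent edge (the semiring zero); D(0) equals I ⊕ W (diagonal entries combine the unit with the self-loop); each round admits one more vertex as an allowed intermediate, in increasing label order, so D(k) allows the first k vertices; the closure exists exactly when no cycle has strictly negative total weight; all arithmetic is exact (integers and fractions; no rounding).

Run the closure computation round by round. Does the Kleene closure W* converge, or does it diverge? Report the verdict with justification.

D(0):
  [0, 3, 16, 3, ∞, 12]
  [-1, 0, 12, ∞, 0, ∞]
  [16, 2, 0, ∞, 20, 3]
  [∞, ∞, 10, 0, -3, ∞]
  [∞, ∞, -3, ∞, 0, 15]
  [∞, -2, 8, ∞, ∞, 0]
D(1):
  [0, 3, 16, 3, ∞, 12]
  [-1, 0, 12, 2, 0, 11]
  [16, 2, 0, 19, 20, 3]
  [∞, ∞, 10, 0, -3, ∞]
  [∞, ∞, -3, ∞, 0, 15]
  [∞, -2, 8, ∞, ∞, 0]
D(2):
  [0, 3, 15, 3, 3, 12]
  [-1, 0, 12, 2, 0, 11]
  [1, 2, 0, 4, 2, 3]
  [∞, ∞, 10, 0, -3, ∞]
  [∞, ∞, -3, ∞, 0, 15]
  [-3, -2, 8, 0, -2, 0]
Detection: at round 3, diagonal entry (5, 5) turns strictly negative.
Key observation: the cycle 5->3->2->5 has total weight (-3) + 2 + 0, which is strictly negative.
Answer: DIVERGES — negative cycle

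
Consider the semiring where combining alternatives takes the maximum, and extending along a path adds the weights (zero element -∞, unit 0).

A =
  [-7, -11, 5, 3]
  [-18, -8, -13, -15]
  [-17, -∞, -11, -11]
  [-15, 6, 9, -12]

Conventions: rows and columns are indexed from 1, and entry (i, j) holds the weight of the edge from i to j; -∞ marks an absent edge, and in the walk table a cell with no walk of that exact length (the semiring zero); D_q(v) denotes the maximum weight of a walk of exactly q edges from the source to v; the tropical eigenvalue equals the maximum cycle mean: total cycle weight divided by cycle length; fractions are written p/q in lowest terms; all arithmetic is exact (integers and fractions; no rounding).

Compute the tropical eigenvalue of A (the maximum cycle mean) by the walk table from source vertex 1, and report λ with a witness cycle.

q=0: [0, -∞, -∞, -∞]
q=1: [-7, -11, 5, 3]
q=2: [-12, 9, 12, -4]
q=3: [-5, 2, 5, 1]
q=4: [-12, 7, 10, -2]
Optimal cycle mean attained by: cycle 3->4->3, total (-11) + 9, length 2.
Answer: λ = -1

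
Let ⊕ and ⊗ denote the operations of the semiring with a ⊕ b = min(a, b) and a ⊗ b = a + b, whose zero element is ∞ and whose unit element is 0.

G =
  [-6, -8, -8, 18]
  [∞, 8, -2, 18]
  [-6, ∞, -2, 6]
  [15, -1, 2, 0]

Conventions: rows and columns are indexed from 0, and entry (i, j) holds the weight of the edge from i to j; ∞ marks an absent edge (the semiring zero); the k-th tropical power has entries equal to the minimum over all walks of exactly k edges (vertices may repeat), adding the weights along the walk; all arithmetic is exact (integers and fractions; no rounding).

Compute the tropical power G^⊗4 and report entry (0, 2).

G^⊗2:
  [-14, -14, -14, -2]
  [-8, 16, -4, 4]
  [-12, -14, -14, 4]
  [-4, -1, -3, 0]
G^⊗3:
  [-20, -22, -22, -8]
  [-14, -16, -16, 2]
  [-20, -20, -20, -8]
  [-10, -12, -12, 0]
G^⊗4:
  [-28, -28, -28, -16]
  [-22, -22, -22, -10]
  [-26, -28, -28, -14]
  [-18, -18, -18, -6]
Key observation: the optimum is the walk 0->0->2->0->2, with weight (-6) + (-8) + (-6) + (-8) = -28.
Optimal value attained by: walk 0->0->2->0->2.
Answer: (G^⊗4)[0][2] = -28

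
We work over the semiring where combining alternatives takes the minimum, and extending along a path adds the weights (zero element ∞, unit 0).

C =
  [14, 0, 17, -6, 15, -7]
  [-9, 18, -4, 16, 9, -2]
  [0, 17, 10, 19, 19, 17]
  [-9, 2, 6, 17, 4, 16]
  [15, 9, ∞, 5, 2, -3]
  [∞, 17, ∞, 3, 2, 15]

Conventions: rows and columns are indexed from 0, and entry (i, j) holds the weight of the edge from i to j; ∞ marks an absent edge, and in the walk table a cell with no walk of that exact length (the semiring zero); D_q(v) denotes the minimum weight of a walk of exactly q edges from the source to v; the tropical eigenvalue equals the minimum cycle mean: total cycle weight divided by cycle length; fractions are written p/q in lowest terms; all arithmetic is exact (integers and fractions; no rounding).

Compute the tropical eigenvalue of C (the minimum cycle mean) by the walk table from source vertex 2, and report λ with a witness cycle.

q=0: [∞, ∞, 0, ∞, ∞, ∞]
q=1: [0, 17, 10, 19, 19, 17]
q=2: [8, 0, 13, -6, 15, -7]
q=3: [-15, -4, -4, -4, -5, -2]
q=4: [-13, -15, -8, -21, -3, -22]
q=5: [-30, -19, -19, -19, -20, -20]
q=6: [-28, -30, -23, -36, -18, -37]
Optimal cycle mean attained by: cycle 0->3->0, total (-6) + (-9), length 2.
Answer: λ = -15/2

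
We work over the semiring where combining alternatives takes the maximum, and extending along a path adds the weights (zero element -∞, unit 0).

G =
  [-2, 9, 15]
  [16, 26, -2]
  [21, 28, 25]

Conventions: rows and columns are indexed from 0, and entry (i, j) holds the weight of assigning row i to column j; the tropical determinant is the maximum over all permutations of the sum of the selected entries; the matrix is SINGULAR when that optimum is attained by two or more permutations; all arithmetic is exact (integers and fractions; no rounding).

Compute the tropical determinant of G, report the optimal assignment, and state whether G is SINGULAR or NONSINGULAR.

σ = (0, 1, 2): (-2) + 26 + 25 = 49
σ = (0, 2, 1): (-2) + (-2) + 28 = 24
σ = (1, 0, 2): 9 + 16 + 25 = 50
σ = (1, 2, 0): 9 + (-2) + 21 = 28
σ = (2, 0, 1): 15 + 16 + 28 = 59
σ = (2, 1, 0): 15 + 26 + 21 = 62
Optimal value attained by: σ = (2, 1, 0).
Answer: det⊕(G) = 62; verdict: NONSINGULAR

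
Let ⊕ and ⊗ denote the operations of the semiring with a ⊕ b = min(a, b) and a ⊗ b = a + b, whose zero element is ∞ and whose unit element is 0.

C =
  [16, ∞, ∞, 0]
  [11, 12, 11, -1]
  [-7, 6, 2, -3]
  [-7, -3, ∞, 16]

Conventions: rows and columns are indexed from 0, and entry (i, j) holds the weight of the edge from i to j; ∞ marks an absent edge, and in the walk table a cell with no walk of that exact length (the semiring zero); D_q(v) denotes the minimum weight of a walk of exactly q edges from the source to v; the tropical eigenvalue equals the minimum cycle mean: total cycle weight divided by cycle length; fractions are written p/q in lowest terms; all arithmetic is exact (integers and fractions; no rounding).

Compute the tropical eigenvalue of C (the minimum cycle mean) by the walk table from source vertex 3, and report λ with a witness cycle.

q=0: [∞, ∞, ∞, 0]
q=1: [-7, -3, ∞, 16]
q=2: [8, 9, 8, -7]
q=3: [-14, -10, 10, 5]
q=4: [-2, 2, 1, -14]
Optimal cycle mean attained by: cycle 0->3->0, total 0 + (-7), length 2.
Answer: λ = -7/2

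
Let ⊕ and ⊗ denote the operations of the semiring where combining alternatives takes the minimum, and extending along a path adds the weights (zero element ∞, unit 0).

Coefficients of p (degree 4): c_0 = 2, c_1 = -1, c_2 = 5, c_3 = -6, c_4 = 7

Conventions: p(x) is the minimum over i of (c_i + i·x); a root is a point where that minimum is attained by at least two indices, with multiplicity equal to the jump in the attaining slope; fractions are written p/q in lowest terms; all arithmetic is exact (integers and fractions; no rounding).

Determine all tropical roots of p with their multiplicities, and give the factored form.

hull edge (i=0, c=2) to (i=1, c=-1): slope -3, span 1
hull edge (i=1, c=-1) to (i=3, c=-6): slope -5/2, span 2
hull edge (i=3, c=-6) to (i=4, c=7): slope 13, span 1
Factored form: p(x) = 7 ⊗ (x ⊕ (-13)) ⊗ (x ⊕ 5/2) ⊗ (x ⊕ 5/2) ⊗ (x ⊕ 3)
Answer: roots = -13 (mult 1), 5/2 (mult 2), 3 (mult 1)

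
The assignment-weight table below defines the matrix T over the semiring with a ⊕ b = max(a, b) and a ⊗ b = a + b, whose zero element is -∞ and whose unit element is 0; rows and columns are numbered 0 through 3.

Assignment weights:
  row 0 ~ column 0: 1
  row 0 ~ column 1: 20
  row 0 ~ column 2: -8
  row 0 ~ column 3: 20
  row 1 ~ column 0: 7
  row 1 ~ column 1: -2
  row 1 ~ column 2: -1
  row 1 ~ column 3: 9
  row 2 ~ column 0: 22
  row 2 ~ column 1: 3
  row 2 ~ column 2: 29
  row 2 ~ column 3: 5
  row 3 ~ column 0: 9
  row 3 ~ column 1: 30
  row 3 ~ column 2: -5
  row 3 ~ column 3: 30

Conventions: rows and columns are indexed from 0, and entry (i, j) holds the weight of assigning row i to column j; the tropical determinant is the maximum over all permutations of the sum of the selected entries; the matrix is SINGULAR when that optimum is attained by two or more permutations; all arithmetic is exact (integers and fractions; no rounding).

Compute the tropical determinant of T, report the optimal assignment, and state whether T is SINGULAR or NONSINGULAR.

σ = (0, 1, 2, 3): 1 + (-2) + 29 + 30 = 58
σ = (0, 1, 3, 2): 1 + (-2) + 5 + (-5) = -1
σ = (0, 2, 1, 3): 1 + (-1) + 3 + 30 = 33
σ = (0, 2, 3, 1): 1 + (-1) + 5 + 30 = 35
σ = (0, 3, 1, 2): 1 + 9 + 3 + (-5) = 8
σ = (0, 3, 2, 1): 1 + 9 + 29 + 30 = 69
σ = (1, 0, 2, 3): 20 + 7 + 29 + 30 = 86
σ = (1, 0, 3, 2): 20 + 7 + 5 + (-5) = 27
σ = (1, 2, 0, 3): 20 + (-1) + 22 + 30 = 71
σ = (1, 2, 3, 0): 20 + (-1) + 5 + 9 = 33
σ = (1, 3, 0, 2): 20 + 9 + 22 + (-5) = 46
σ = (1, 3, 2, 0): 20 + 9 + 29 + 9 = 67
σ = (2, 0, 1, 3): (-8) + 7 + 3 + 30 = 32
σ = (2, 0, 3, 1): (-8) + 7 + 5 + 30 = 34
σ = (2, 1, 0, 3): (-8) + (-2) + 22 + 30 = 42
σ = (2, 1, 3, 0): (-8) + (-2) + 5 + 9 = 4
σ = (2, 3, 0, 1): (-8) + 9 + 22 + 30 = 53
σ = (2, 3, 1, 0): (-8) + 9 + 3 + 9 = 13
σ = (3, 0, 1, 2): 20 + 7 + 3 + (-5) = 25
σ = (3, 0, 2, 1): 20 + 7 + 29 + 30 = 86
σ = (3, 1, 0, 2): 20 + (-2) + 22 + (-5) = 35
σ = (3, 1, 2, 0): 20 + (-2) + 29 + 9 = 56
σ = (3, 2, 0, 1): 20 + (-1) + 22 + 30 = 71
σ = (3, 2, 1, 0): 20 + (-1) + 3 + 9 = 31
Optimal value attained by: σ = (1, 0, 2, 3).
Answer: det⊕(T) = 86; verdict: SINGULAR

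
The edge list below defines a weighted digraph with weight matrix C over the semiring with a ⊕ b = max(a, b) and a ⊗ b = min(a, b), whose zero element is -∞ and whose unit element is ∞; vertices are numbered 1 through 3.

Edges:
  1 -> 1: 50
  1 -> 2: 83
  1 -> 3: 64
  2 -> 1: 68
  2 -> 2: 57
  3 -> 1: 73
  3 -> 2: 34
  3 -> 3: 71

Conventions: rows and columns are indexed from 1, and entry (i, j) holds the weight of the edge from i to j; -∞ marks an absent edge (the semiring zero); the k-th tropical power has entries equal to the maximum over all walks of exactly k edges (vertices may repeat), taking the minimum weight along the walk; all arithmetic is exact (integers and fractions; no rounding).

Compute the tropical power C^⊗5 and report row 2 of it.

C^⊗2:
  [68, 57, 64]
  [57, 68, 64]
  [71, 73, 71]
C^⊗3:
  [64, 68, 64]
  [68, 57, 64]
  [71, 71, 71]
C^⊗4:
  [68, 64, 64]
  [64, 68, 64]
  [71, 71, 71]
C^⊗5:
  [64, 68, 64]
  [68, 64, 64]
  [71, 71, 71]
Answer: row 2 of C^⊗5 = [68, 64, 64]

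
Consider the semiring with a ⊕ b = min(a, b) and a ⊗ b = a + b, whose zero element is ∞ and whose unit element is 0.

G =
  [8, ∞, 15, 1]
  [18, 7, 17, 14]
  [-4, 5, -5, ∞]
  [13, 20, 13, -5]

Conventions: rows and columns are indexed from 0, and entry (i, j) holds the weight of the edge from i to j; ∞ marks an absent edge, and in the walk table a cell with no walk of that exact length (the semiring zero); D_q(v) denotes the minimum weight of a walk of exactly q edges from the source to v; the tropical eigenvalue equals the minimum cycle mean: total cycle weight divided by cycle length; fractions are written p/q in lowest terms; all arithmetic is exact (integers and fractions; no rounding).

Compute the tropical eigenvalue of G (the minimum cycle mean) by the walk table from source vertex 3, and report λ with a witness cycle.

q=0: [∞, ∞, ∞, 0]
q=1: [13, 20, 13, -5]
q=2: [8, 15, 8, -10]
q=3: [3, 10, 3, -15]
q=4: [-2, 5, -2, -20]
Optimal cycle mean attained by: cycle 2->2, total (-5), length 1.
Answer: λ = -5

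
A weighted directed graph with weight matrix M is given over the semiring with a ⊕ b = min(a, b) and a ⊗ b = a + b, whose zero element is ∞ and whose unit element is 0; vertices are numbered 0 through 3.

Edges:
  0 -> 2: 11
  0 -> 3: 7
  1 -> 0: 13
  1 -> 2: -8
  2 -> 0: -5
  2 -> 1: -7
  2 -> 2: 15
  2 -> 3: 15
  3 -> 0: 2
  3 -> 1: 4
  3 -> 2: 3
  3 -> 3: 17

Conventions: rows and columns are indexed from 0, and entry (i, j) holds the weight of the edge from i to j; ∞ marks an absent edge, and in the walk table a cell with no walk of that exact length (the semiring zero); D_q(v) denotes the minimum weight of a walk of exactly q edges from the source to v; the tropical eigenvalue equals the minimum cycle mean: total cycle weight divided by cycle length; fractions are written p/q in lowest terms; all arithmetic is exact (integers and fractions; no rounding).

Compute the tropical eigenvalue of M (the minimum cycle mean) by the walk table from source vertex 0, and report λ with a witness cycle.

q=0: [0, ∞, ∞, ∞]
q=1: [∞, ∞, 11, 7]
q=2: [6, 4, 10, 24]
q=3: [5, 3, -4, 13]
q=4: [-9, -11, -5, 11]
Optimal cycle mean attained by: cycle 1->2->1, total (-8) + (-7), length 2.
Answer: λ = -15/2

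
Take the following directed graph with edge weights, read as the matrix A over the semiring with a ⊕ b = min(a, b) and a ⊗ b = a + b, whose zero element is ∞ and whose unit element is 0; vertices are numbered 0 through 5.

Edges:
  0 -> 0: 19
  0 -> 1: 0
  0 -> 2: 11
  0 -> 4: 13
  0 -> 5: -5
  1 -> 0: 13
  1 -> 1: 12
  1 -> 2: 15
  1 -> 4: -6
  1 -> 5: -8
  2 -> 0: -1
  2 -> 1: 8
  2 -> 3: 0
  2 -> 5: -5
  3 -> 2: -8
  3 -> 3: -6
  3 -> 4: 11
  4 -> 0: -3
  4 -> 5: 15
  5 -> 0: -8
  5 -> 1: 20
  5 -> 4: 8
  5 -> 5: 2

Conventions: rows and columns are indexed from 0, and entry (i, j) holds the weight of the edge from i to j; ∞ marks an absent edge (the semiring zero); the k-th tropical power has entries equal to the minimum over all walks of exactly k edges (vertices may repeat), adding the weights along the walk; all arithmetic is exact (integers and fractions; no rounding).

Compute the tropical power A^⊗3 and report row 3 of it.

A^⊗2:
  [-13, 12, 15, 11, -6, -8]
  [-16, 12, 24, 15, 0, -6]
  [-13, -1, -8, -6, 2, -6]
  [-9, 0, -14, -12, 5, -13]
  [7, -3, 8, ∞, 10, -8]
  [-6, -8, 3, ∞, 5, -13]
A^⊗3:
  [-16, -13, -2, 5, 0, -18]
  [-14, -16, -5, 9, -3, -21]
  [-14, -13, -14, -12, -7, -18]
  [-21, -9, -20, -18, -6, -19]
  [-16, 7, 12, 8, -9, -11]
  [-21, -6, 5, 3, -14, -16]
Answer: row 3 of A^⊗3 = [-21, -9, -20, -18, -6, -19]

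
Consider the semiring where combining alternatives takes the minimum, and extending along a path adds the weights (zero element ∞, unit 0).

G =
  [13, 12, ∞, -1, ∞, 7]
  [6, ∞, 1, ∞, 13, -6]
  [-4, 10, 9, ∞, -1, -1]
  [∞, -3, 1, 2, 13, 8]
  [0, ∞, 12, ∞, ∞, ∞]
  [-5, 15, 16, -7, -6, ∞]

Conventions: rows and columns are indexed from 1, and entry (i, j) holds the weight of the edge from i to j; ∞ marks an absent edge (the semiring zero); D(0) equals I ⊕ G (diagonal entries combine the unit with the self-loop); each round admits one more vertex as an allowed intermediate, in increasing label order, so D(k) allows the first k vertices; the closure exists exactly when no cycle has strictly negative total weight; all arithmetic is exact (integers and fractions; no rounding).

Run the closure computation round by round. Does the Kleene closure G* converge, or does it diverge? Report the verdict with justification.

D(0):
  [0, 12, ∞, -1, ∞, 7]
  [6, 0, 1, ∞, 13, -6]
  [-4, 10, 0, ∞, -1, -1]
  [∞, -3, 1, 0, 13, 8]
  [0, ∞, 12, ∞, 0, ∞]
  [-5, 15, 16, -7, -6, 0]
D(1):
  [0, 12, ∞, -1, ∞, 7]
  [6, 0, 1, 5, 13, -6]
  [-4, 8, 0, -5, -1, -1]
  [∞, -3, 1, 0, 13, 8]
  [0, 12, 12, -1, 0, 7]
  [-5, 7, 16, -7, -6, 0]
D(2):
  [0, 12, 13, -1, 25, 6]
  [6, 0, 1, 5, 13, -6]
  [-4, 8, 0, -5, -1, -1]
  [3, -3, -2, 0, 10, -9]
  [0, 12, 12, -1, 0, 6]
  [-5, 7, 8, -7, -6, 0]
Detection: at round 3, diagonal entry (4, 4) turns strictly negative.
Key observation: the cycle 4->2->3->1->4 has total weight (-3) + 1 + (-4) + (-1), which is strictly negative.
Answer: DIVERGES — negative cycle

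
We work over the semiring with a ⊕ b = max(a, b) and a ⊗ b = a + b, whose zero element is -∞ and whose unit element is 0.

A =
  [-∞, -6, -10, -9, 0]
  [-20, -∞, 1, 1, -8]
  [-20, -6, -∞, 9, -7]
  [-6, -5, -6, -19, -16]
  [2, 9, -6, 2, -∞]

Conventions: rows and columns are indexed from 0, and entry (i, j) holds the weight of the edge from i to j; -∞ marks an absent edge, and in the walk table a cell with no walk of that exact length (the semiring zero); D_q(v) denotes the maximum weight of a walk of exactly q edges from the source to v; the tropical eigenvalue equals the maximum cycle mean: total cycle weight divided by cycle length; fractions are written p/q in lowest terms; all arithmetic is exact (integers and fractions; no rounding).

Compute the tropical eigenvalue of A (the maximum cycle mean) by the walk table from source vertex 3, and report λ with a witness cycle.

q=0: [-∞, -∞, -∞, 0, -∞]
q=1: [-6, -5, -6, -19, -16]
q=2: [-14, -7, -4, 3, -6]
q=3: [-3, 3, -3, 5, -11]
q=4: [-1, 0, 4, 6, -3]
q=5: [0, 6, 1, 13, -1]
Optimal cycle mean attained by: cycle 0->4->1->2->3->0, total 0 + 9 + 1 + 9 + (-6), length 5.
Answer: λ = 13/5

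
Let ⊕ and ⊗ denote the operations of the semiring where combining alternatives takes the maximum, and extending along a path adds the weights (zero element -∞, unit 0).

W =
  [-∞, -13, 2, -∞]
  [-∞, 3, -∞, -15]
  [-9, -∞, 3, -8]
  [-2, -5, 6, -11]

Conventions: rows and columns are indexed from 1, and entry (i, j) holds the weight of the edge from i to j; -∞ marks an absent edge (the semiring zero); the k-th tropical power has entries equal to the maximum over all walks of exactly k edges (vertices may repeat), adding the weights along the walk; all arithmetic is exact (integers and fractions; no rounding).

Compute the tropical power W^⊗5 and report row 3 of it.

W^⊗2:
  [-7, -10, 5, -6]
  [-17, 6, -9, -12]
  [-6, -13, 6, -5]
  [-3, -2, 9, -2]
W^⊗3:
  [-4, -7, 8, -3]
  [-14, 9, -6, -9]
  [-3, -10, 9, -2]
  [0, 1, 12, 1]
W^⊗4:
  [-1, -4, 11, 0]
  [-11, 12, -3, -6]
  [0, -7, 12, 1]
  [3, 4, 15, 4]
W^⊗5:
  [2, -1, 14, 3]
  [-8, 15, 0, -3]
  [3, -4, 15, 4]
  [6, 7, 18, 7]
Answer: row 3 of W^⊗5 = [3, -4, 15, 4]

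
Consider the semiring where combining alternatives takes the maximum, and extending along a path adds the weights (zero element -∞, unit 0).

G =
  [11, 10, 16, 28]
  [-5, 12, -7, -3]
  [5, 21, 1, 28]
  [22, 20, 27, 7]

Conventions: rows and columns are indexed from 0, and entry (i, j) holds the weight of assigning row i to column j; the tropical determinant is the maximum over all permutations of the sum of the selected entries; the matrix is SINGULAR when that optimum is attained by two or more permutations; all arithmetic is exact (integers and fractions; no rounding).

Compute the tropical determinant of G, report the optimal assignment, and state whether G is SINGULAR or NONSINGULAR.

σ = (0, 1, 2, 3): 11 + 12 + 1 + 7 = 31
σ = (0, 1, 3, 2): 11 + 12 + 28 + 27 = 78
σ = (0, 2, 1, 3): 11 + (-7) + 21 + 7 = 32
σ = (0, 2, 3, 1): 11 + (-7) + 28 + 20 = 52
σ = (0, 3, 1, 2): 11 + (-3) + 21 + 27 = 56
σ = (0, 3, 2, 1): 11 + (-3) + 1 + 20 = 29
σ = (1, 0, 2, 3): 10 + (-5) + 1 + 7 = 13
σ = (1, 0, 3, 2): 10 + (-5) + 28 + 27 = 60
σ = (1, 2, 0, 3): 10 + (-7) + 5 + 7 = 15
σ = (1, 2, 3, 0): 10 + (-7) + 28 + 22 = 53
σ = (1, 3, 0, 2): 10 + (-3) + 5 + 27 = 39
σ = (1, 3, 2, 0): 10 + (-3) + 1 + 22 = 30
σ = (2, 0, 1, 3): 16 + (-5) + 21 + 7 = 39
σ = (2, 0, 3, 1): 16 + (-5) + 28 + 20 = 59
σ = (2, 1, 0, 3): 16 + 12 + 5 + 7 = 40
σ = (2, 1, 3, 0): 16 + 12 + 28 + 22 = 78
σ = (2, 3, 0, 1): 16 + (-3) + 5 + 20 = 38
σ = (2, 3, 1, 0): 16 + (-3) + 21 + 22 = 56
σ = (3, 0, 1, 2): 28 + (-5) + 21 + 27 = 71
σ = (3, 0, 2, 1): 28 + (-5) + 1 + 20 = 44
σ = (3, 1, 0, 2): 28 + 12 + 5 + 27 = 72
σ = (3, 1, 2, 0): 28 + 12 + 1 + 22 = 63
σ = (3, 2, 0, 1): 28 + (-7) + 5 + 20 = 46
σ = (3, 2, 1, 0): 28 + (-7) + 21 + 22 = 64
Optimal value attained by: σ = (0, 1, 3, 2).
Answer: det⊕(G) = 78; verdict: SINGULAR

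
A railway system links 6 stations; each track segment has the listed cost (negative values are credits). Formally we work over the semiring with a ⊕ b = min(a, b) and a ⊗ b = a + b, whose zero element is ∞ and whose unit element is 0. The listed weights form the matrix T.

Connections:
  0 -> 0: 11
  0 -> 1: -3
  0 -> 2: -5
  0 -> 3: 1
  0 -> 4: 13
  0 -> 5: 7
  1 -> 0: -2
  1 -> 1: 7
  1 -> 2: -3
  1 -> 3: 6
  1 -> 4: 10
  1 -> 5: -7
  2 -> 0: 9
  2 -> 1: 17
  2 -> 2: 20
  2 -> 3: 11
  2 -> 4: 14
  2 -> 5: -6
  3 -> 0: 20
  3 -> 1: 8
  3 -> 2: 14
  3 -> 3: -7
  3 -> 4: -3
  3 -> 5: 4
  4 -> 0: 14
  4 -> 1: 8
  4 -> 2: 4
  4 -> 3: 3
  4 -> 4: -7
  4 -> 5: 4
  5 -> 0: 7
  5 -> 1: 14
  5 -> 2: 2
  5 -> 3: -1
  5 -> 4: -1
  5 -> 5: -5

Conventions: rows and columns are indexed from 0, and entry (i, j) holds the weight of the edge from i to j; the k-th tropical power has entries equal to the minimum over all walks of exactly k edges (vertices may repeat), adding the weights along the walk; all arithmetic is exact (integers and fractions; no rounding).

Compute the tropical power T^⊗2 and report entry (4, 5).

T^⊗2:
  [-5, 4, -6, -6, -2, -11]
  [0, -5, -7, -8, -8, -12]
  [1, 6, -4, -7, -7, -11]
  [6, 1, 1, -14, -10, -3]
  [6, 1, -3, -4, -14, -3]
  [2, 4, -3, -8, -8, -10]
Key observation: the optimum is the walk 4->4->5, with weight (-7) + 4 = -3.
Optimal value attained by: walk 4->4->5.
Answer: (T^⊗2)[4][5] = -3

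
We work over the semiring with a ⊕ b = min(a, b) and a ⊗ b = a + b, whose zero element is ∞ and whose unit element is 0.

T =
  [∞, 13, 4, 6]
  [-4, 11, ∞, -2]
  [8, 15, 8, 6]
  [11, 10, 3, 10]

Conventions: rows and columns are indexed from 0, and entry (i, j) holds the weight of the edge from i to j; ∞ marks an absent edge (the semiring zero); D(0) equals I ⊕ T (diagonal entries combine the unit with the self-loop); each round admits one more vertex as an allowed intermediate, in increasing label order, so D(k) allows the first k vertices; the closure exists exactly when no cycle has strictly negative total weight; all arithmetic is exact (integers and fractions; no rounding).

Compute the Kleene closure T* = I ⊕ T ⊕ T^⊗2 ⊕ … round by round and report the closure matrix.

D(0):
  [0, 13, 4, 6]
  [-4, 0, ∞, -2]
  [8, 15, 0, 6]
  [11, 10, 3, 0]
D(1):
  [0, 13, 4, 6]
  [-4, 0, 0, -2]
  [8, 15, 0, 6]
  [11, 10, 3, 0]
D(2):
  [0, 13, 4, 6]
  [-4, 0, 0, -2]
  [8, 15, 0, 6]
  [6, 10, 3, 0]
D(3):
  [0, 13, 4, 6]
  [-4, 0, 0, -2]
  [8, 15, 0, 6]
  [6, 10, 3, 0]
D(4):
  [0, 13, 4, 6]
  [-4, 0, 0, -2]
  [8, 15, 0, 6]
  [6, 10, 3, 0]
Answer: T* = [[0, 13, 4, 6], [-4, 0, 0, -2], [8, 15, 0, 6], [6, 10, 3, 0]]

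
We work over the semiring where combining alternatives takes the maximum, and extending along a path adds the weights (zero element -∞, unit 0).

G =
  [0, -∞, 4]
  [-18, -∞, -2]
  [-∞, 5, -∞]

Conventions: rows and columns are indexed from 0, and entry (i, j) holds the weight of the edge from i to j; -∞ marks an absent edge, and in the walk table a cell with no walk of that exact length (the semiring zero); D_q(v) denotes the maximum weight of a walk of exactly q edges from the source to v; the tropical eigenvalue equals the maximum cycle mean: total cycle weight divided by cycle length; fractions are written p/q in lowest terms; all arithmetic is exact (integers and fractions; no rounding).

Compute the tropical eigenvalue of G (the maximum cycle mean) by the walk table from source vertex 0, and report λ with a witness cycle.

q=0: [0, -∞, -∞]
q=1: [0, -∞, 4]
q=2: [0, 9, 4]
q=3: [0, 9, 7]
Optimal cycle mean attained by: cycle 1->2->1, total (-2) + 5, length 2.
Answer: λ = 3/2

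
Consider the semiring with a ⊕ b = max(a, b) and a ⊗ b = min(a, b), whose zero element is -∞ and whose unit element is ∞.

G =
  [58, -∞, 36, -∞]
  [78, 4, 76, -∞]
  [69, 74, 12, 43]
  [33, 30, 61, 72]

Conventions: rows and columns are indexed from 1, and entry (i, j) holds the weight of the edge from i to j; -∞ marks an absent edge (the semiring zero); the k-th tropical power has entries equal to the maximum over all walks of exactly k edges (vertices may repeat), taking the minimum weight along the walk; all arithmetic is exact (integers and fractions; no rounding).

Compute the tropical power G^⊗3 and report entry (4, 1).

G^⊗2:
  [58, 36, 36, 36]
  [69, 74, 36, 43]
  [74, 30, 74, 43]
  [61, 61, 61, 72]
G^⊗3:
  [58, 36, 36, 36]
  [74, 36, 74, 43]
  [69, 74, 43, 43]
  [61, 61, 61, 72]
Key observation: the optimum is the walk 4->3->2->1, with weight 61 min 74 min 78 = 61.
Optimal value attained by: walk 4->3->2->1.
Answer: (G^⊗3)[4][1] = 61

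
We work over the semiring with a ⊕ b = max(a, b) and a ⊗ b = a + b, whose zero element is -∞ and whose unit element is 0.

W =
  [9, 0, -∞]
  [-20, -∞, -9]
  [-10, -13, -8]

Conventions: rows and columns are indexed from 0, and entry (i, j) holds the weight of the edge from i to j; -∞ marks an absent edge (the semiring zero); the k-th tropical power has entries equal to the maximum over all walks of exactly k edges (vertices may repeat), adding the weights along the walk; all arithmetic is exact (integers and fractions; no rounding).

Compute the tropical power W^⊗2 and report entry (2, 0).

W^⊗2:
  [18, 9, -9]
  [-11, -20, -17]
  [-1, -10, -16]
Key observation: the optimum is the walk 2->0->0, with weight (-10) + 9 = -1.
Optimal value attained by: walk 2->0->0.
Answer: (W^⊗2)[2][0] = -1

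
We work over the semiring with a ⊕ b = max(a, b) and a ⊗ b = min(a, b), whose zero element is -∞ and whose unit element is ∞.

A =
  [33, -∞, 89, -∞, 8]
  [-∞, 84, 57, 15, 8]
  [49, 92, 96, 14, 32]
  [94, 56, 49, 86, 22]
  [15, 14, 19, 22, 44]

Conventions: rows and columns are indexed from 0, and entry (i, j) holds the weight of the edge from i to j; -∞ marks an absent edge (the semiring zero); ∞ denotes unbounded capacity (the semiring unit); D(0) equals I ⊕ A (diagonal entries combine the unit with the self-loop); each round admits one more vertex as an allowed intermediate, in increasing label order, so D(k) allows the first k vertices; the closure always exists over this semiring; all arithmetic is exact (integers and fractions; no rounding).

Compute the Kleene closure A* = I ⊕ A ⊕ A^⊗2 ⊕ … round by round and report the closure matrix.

D(0):
  [∞, -∞, 89, -∞, 8]
  [-∞, ∞, 57, 15, 8]
  [49, 92, ∞, 14, 32]
  [94, 56, 49, ∞, 22]
  [15, 14, 19, 22, ∞]
D(1):
  [∞, -∞, 89, -∞, 8]
  [-∞, ∞, 57, 15, 8]
  [49, 92, ∞, 14, 32]
  [94, 56, 89, ∞, 22]
  [15, 14, 19, 22, ∞]
D(2):
  [∞, -∞, 89, -∞, 8]
  [-∞, ∞, 57, 15, 8]
  [49, 92, ∞, 15, 32]
  [94, 56, 89, ∞, 22]
  [15, 14, 19, 22, ∞]
D(3):
  [∞, 89, 89, 15, 32]
  [49, ∞, 57, 15, 32]
  [49, 92, ∞, 15, 32]
  [94, 89, 89, ∞, 32]
  [19, 19, 19, 22, ∞]
D(4):
  [∞, 89, 89, 15, 32]
  [49, ∞, 57, 15, 32]
  [49, 92, ∞, 15, 32]
  [94, 89, 89, ∞, 32]
  [22, 22, 22, 22, ∞]
D(5):
  [∞, 89, 89, 22, 32]
  [49, ∞, 57, 22, 32]
  [49, 92, ∞, 22, 32]
  [94, 89, 89, ∞, 32]
  [22, 22, 22, 22, ∞]
Answer: A* = [[∞, 89, 89, 22, 32], [49, ∞, 57, 22, 32], [49, 92, ∞, 22, 32], [94, 89, 89, ∞, 32], [22, 22, 22, 22, ∞]]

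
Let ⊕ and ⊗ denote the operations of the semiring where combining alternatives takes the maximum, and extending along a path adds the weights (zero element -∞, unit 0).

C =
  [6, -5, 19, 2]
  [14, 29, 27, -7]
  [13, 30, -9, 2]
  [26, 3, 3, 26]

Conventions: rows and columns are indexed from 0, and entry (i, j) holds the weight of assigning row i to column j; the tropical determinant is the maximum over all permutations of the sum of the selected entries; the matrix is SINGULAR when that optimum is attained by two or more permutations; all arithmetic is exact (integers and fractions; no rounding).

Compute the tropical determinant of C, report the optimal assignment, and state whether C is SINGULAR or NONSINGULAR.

σ = (0, 1, 2, 3): 6 + 29 + (-9) + 26 = 52
σ = (0, 1, 3, 2): 6 + 29 + 2 + 3 = 40
σ = (0, 2, 1, 3): 6 + 27 + 30 + 26 = 89
σ = (0, 2, 3, 1): 6 + 27 + 2 + 3 = 38
σ = (0, 3, 1, 2): 6 + (-7) + 30 + 3 = 32
σ = (0, 3, 2, 1): 6 + (-7) + (-9) + 3 = -7
σ = (1, 0, 2, 3): (-5) + 14 + (-9) + 26 = 26
σ = (1, 0, 3, 2): (-5) + 14 + 2 + 3 = 14
σ = (1, 2, 0, 3): (-5) + 27 + 13 + 26 = 61
σ = (1, 2, 3, 0): (-5) + 27 + 2 + 26 = 50
σ = (1, 3, 0, 2): (-5) + (-7) + 13 + 3 = 4
σ = (1, 3, 2, 0): (-5) + (-7) + (-9) + 26 = 5
σ = (2, 0, 1, 3): 19 + 14 + 30 + 26 = 89
σ = (2, 0, 3, 1): 19 + 14 + 2 + 3 = 38
σ = (2, 1, 0, 3): 19 + 29 + 13 + 26 = 87
σ = (2, 1, 3, 0): 19 + 29 + 2 + 26 = 76
σ = (2, 3, 0, 1): 19 + (-7) + 13 + 3 = 28
σ = (2, 3, 1, 0): 19 + (-7) + 30 + 26 = 68
σ = (3, 0, 1, 2): 2 + 14 + 30 + 3 = 49
σ = (3, 0, 2, 1): 2 + 14 + (-9) + 3 = 10
σ = (3, 1, 0, 2): 2 + 29 + 13 + 3 = 47
σ = (3, 1, 2, 0): 2 + 29 + (-9) + 26 = 48
σ = (3, 2, 0, 1): 2 + 27 + 13 + 3 = 45
σ = (3, 2, 1, 0): 2 + 27 + 30 + 26 = 85
Optimal value attained by: σ = (0, 2, 1, 3).
Answer: det⊕(C) = 89; verdict: SINGULAR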